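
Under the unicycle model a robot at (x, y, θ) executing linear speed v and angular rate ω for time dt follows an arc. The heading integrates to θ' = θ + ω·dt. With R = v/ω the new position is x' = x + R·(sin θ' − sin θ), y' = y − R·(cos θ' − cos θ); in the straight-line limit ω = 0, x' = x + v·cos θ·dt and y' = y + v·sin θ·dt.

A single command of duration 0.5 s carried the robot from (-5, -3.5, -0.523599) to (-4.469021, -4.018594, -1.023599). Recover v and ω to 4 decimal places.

v = 1.5000, ω = -1.0000

Δθ = -1.023599 − -0.523599 = -0.500000
ω = Δθ/dt = -0.500000/0.5 = -1.0000
R = Δx/(sin θ' − sin θ) = -1.5000
v = R·ω = -1.5000·-1.0000 = 1.5000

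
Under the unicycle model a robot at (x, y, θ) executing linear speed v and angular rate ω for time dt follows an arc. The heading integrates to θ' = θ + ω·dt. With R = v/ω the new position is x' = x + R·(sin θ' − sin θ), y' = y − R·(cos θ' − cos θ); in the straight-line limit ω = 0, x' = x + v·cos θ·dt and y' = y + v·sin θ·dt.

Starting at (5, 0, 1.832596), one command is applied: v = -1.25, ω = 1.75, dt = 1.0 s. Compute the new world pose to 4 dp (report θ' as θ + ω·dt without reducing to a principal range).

θ' = 1.8326 + 1.75·1.0 = 3.5826
R = v/ω = -1.25/1.75 = -0.7143
x' = 5 + -0.7143·(sin 3.5826 − sin 1.8326) = 5.9948
y' = 0 − -0.7143·(cos 3.5826 − cos 1.8326) = -0.4611

(5.9948, -0.4611, 3.5826)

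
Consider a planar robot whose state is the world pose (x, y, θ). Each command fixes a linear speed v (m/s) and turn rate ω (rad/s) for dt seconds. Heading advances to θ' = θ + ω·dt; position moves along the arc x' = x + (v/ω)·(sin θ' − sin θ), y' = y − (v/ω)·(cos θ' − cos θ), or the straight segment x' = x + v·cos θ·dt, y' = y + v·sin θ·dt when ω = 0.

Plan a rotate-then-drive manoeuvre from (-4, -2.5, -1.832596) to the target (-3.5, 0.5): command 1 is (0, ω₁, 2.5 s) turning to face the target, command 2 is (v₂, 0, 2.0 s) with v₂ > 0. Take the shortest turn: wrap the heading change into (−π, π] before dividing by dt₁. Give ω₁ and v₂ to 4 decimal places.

ω₁ = -1.2180, v₂ = 1.5207

heading to target = atan2(0.5−-2.5, -3.5−-4) = 1.4056
Δθ = wrap(1.4056 − -1.8326) = -3.0449; ω₁ = Δθ/dt₁ = -1.2180
distance = √((-3.5−-4)² + (0.5−-2.5)²) = 3.0414; v₂ = distance/dt₂ = 1.5207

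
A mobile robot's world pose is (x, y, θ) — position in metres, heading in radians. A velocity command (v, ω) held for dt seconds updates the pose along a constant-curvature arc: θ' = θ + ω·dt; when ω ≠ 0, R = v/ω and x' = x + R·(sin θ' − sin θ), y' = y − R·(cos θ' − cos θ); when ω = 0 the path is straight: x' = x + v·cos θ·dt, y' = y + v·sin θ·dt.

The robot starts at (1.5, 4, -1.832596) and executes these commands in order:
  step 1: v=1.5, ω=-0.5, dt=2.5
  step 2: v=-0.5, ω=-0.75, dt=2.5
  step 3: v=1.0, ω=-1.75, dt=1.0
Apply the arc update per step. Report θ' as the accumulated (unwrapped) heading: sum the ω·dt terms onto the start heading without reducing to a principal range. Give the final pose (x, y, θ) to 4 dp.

(0.2548, 1.3363, -6.7076)

step 1: θ'=-3.0826 (R=-3.0000) → pose (-1.2209, 1.7817, -3.0826)
step 2: θ'=-4.9576 (R=0.6667) → pose (-0.5349, 0.9543, -4.9576)
step 3: θ'=-6.7076 (R=-0.5714) → pose (0.2548, 1.3363, -6.7076)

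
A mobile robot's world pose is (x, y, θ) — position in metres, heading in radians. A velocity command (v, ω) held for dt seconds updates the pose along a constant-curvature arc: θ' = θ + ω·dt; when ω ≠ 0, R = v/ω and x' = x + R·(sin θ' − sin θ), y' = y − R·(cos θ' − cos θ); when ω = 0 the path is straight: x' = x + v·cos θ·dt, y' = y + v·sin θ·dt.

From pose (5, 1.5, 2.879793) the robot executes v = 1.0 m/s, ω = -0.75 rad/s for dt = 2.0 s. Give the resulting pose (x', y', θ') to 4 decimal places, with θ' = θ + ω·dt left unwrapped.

θ' = 2.8798 + -0.75·2.0 = 1.3798
R = v/ω = 1.0/-0.75 = -1.3333
x' = 5 + -1.3333·(sin 1.3798 − sin 2.8798) = 4.0360
y' = 1.5 − -1.3333·(cos 1.3798 − cos 2.8798) = 3.0410

(4.0360, 3.0410, 1.3798)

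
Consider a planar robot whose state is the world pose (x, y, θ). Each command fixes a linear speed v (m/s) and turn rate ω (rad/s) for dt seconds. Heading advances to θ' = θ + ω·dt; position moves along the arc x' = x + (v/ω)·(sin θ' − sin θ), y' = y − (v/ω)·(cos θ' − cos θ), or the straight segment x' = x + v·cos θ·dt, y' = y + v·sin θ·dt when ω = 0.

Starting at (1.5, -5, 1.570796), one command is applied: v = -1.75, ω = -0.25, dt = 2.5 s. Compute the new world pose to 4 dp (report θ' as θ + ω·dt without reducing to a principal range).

θ' = 1.5708 + -0.25·2.5 = 0.9458
R = v/ω = -1.75/-0.25 = 7.0000
x' = 1.5 + 7.0000·(sin 0.9458 − sin 1.5708) = 0.1767
y' = -5 − 7.0000·(cos 0.9458 − cos 1.5708) = -9.0957

(0.1767, -9.0957, 0.9458)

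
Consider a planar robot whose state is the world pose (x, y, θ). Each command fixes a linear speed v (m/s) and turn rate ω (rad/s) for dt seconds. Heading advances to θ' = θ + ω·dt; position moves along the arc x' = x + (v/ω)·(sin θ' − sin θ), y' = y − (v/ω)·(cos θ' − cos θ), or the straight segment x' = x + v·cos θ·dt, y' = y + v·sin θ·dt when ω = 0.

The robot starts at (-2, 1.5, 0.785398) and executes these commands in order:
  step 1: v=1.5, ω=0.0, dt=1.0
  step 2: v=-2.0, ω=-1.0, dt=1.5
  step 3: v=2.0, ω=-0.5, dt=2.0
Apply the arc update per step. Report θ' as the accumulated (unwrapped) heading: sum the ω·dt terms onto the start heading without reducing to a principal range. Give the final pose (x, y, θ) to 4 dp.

(-2.3267, -1.1305, -1.7146)

step 1: θ'=0.7854 (straight) → pose (-0.9393, 2.5607, 0.7854)
step 2: θ'=-0.7146 (R=2.0000) → pose (-3.6642, 2.4642, -0.7146)
step 3: θ'=-1.7146 (R=-4.0000) → pose (-2.3267, -1.1305, -1.7146)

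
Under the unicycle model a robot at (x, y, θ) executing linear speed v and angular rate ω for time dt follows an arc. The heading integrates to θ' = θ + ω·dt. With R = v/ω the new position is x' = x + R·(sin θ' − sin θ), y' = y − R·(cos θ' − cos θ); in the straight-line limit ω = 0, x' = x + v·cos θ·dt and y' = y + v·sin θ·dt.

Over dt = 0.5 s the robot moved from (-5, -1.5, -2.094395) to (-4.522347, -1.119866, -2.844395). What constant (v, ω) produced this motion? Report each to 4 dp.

v = -1.2500, ω = -1.5000

Δθ = -2.844395 − -2.094395 = -0.750000
ω = Δθ/dt = -0.750000/0.5 = -1.5000
R = Δx/(sin θ' − sin θ) = 0.8333
v = R·ω = 0.8333·-1.5000 = -1.2500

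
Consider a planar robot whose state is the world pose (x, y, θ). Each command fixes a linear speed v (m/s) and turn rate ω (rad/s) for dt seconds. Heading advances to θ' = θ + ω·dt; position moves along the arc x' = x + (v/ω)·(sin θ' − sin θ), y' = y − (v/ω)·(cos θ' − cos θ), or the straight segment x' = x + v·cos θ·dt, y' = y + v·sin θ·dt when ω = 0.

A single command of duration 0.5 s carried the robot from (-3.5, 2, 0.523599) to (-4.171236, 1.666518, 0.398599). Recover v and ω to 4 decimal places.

Δθ = 0.398599 − 0.523599 = -0.125000
ω = Δθ/dt = -0.125000/0.5 = -0.2500
R = Δx/(sin θ' − sin θ) = 6.0000
v = R·ω = 6.0000·-0.2500 = -1.5000

v = -1.5000, ω = -0.2500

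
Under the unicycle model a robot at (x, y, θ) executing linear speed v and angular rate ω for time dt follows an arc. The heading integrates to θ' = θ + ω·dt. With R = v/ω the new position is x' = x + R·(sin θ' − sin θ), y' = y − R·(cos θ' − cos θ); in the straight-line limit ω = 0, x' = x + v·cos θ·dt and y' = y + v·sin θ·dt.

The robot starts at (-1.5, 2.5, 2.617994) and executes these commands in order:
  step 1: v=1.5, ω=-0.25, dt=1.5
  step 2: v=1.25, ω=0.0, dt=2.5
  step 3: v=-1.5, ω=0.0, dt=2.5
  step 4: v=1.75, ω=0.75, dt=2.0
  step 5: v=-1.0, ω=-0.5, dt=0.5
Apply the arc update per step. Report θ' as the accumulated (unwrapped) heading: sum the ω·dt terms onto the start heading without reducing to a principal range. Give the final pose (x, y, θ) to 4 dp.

(-5.5083, 4.1705, 3.4930)

step 1: θ'=2.2430 (R=-6.0000) → pose (-3.1947, 3.9599, 2.2430)
step 2: θ'=2.2430 (straight) → pose (-5.1407, 6.4051, 2.2430)
step 3: θ'=2.2430 (straight) → pose (-2.8055, 3.4709, 2.2430)
step 4: θ'=3.7430 (R=2.3333) → pose (-5.9515, 3.9418, 3.7430)
step 5: θ'=3.4930 (R=2.0000) → pose (-5.5083, 4.1705, 3.4930)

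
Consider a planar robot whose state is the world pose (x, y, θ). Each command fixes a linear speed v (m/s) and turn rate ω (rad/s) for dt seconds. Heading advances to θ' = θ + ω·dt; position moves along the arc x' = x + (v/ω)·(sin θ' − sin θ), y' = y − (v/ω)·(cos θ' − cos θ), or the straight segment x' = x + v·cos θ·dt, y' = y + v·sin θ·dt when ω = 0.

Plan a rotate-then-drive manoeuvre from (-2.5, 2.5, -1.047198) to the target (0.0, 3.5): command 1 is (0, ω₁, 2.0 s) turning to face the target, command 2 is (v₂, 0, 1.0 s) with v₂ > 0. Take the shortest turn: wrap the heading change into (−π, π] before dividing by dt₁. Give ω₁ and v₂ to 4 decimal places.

heading to target = atan2(3.5−2.5, 0−-2.5) = 0.3805
Δθ = wrap(0.3805 − -1.0472) = 1.4277; ω₁ = Δθ/dt₁ = 0.7139
distance = √((0−-2.5)² + (3.5−2.5)²) = 2.6926; v₂ = distance/dt₂ = 2.6926

ω₁ = 0.7139, v₂ = 2.6926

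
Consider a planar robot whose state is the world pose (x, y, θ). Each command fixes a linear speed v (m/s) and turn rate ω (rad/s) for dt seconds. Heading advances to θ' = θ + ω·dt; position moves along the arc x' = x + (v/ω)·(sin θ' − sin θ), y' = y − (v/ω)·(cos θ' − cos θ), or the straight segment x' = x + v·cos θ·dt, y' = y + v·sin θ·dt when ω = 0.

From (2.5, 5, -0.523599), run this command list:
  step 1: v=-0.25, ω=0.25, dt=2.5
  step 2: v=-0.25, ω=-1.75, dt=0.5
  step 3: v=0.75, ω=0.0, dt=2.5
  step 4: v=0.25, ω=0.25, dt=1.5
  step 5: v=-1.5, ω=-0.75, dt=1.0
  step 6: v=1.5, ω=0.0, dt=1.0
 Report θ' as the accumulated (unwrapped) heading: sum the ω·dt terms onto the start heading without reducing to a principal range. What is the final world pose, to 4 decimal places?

(3.0030, 3.3079, -1.1486)

step 1: θ'=0.1014 (R=-1.0000) → pose (1.8988, 5.1288, 0.1014)
step 2: θ'=-0.7736 (R=0.1429) → pose (1.7845, 5.1688, -0.7736)
step 3: θ'=-0.7736 (straight) → pose (3.1259, 3.8587, -0.7736)
step 4: θ'=-0.3986 (R=1.0000) → pose (3.4365, 3.6525, -0.3986)
step 5: θ'=-1.1486 (R=2.0000) → pose (2.3883, 4.6761, -1.1486)
step 6: θ'=-1.1486 (straight) → pose (3.0030, 3.3079, -1.1486)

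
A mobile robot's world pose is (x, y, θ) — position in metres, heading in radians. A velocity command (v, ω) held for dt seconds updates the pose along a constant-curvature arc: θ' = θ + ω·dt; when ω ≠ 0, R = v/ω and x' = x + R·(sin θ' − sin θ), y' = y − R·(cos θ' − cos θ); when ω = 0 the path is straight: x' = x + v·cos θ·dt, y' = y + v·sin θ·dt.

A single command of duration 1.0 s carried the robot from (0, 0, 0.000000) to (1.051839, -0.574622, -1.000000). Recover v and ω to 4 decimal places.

Δθ = -1.000000 − 0.000000 = -1.000000
ω = Δθ/dt = -1.000000/1.0 = -1.0000
R = Δx/(sin θ' − sin θ) = -1.2500
v = R·ω = -1.2500·-1.0000 = 1.2500

v = 1.2500, ω = -1.0000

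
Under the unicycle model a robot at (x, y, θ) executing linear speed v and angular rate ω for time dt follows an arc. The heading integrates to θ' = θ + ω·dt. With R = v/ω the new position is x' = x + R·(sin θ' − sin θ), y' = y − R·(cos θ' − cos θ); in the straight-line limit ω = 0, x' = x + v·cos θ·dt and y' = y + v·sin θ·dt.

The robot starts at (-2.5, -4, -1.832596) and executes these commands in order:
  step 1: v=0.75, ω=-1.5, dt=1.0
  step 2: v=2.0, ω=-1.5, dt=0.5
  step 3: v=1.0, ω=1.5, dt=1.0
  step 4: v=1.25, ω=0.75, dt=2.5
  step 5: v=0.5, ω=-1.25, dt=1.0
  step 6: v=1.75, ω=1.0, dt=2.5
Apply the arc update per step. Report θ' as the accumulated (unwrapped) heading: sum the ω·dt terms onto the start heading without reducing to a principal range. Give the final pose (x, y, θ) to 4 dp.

step 1: θ'=-3.3326 (R=-0.5000) → pose (-3.0779, -4.3615, -3.3326)
step 2: θ'=-4.0826 (R=-1.3333) → pose (-3.9023, -3.8377, -4.0826)
step 3: θ'=-2.5826 (R=0.6667) → pose (-4.7946, -3.6652, -2.5826)
step 4: θ'=-0.7076 (R=1.6667) → pose (-4.9941, -6.3447, -0.7076)
step 5: θ'=-1.9576 (R=-0.4000) → pose (-4.8836, -6.7996, -1.9576)
step 6: θ'=0.5424 (R=1.7500) → pose (-2.3596, -8.9585, 0.5424)

(-2.3596, -8.9585, 0.5424)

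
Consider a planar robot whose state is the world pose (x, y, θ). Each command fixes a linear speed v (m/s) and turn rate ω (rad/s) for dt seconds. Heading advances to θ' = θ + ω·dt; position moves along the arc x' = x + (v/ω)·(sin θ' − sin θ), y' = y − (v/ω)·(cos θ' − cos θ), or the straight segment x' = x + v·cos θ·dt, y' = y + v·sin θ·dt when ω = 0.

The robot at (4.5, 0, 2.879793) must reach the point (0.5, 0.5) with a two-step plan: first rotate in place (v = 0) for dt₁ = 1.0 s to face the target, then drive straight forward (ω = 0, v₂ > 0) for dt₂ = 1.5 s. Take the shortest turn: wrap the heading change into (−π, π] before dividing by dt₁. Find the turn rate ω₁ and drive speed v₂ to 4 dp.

ω₁ = 0.1374, v₂ = 2.6874

heading to target = atan2(0.5−0, 0.5−4.5) = 3.0172
Δθ = wrap(3.0172 − 2.8798) = 0.1374; ω₁ = Δθ/dt₁ = 0.1374
distance = √((0.5−4.5)² + (0.5−0)²) = 4.0311; v₂ = distance/dt₂ = 2.6874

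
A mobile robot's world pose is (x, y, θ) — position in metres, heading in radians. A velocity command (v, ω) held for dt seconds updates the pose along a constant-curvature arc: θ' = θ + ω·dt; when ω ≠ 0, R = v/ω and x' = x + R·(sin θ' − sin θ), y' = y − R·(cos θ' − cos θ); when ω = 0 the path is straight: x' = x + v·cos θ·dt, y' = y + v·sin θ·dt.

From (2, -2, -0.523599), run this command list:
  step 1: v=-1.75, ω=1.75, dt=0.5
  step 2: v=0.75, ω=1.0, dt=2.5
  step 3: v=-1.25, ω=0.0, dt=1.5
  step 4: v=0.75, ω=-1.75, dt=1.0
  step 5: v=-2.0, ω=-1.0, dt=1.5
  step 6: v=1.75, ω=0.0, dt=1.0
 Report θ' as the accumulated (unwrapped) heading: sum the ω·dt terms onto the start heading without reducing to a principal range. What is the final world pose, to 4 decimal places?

step 1: θ'=0.3514 (R=-1.0000) → pose (1.1558, -1.9271, 0.3514)
step 2: θ'=2.8514 (R=0.7500) → pose (1.1122, -0.5043, 2.8514)
step 3: θ'=2.8514 (straight) → pose (2.9088, -1.0408, 2.8514)
step 4: θ'=1.1014 (R=-0.4286) → pose (2.6492, -0.4363, 1.1014)
step 5: θ'=-0.3986 (R=2.0000) → pose (0.0893, -1.3748, -0.3986)
step 6: θ'=-0.3986 (straight) → pose (1.7021, -2.0541, -0.3986)

(1.7021, -2.0541, -0.3986)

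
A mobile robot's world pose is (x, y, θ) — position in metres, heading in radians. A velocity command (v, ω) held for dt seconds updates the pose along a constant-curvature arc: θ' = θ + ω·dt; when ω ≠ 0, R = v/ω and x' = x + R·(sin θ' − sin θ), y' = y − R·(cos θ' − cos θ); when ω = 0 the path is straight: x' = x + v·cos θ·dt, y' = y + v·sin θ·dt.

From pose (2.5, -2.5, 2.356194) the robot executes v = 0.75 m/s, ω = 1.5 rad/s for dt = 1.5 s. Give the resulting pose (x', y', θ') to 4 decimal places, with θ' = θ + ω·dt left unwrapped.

(1.6493, -2.8006, 4.6062)

θ' = 2.3562 + 1.5·1.5 = 4.6062
R = v/ω = 0.75/1.5 = 0.5000
x' = 2.5 + 0.5000·(sin 4.6062 − sin 2.3562) = 1.6493
y' = -2.5 − 0.5000·(cos 4.6062 − cos 2.3562) = -2.8006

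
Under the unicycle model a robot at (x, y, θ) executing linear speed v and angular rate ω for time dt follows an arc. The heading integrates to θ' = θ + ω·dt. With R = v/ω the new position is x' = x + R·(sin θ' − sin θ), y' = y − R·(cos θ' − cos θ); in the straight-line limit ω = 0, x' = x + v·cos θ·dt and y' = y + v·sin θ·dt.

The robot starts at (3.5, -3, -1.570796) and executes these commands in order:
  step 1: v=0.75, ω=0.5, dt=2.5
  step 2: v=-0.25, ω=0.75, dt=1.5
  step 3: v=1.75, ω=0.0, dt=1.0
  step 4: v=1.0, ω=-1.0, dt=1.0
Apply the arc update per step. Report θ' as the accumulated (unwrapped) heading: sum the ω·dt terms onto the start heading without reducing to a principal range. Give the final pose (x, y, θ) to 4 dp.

step 1: θ'=-0.3208 (R=1.5000) → pose (4.5270, -4.4235, -0.3208)
step 2: θ'=0.8042 (R=-0.3333) → pose (4.1818, -4.5086, 0.8042)
step 3: θ'=0.8042 (straight) → pose (5.3958, -3.2481, 0.8042)
step 4: θ'=-0.1958 (R=-1.0000) → pose (6.3106, -2.9609, -0.1958)

(6.3106, -2.9609, -0.1958)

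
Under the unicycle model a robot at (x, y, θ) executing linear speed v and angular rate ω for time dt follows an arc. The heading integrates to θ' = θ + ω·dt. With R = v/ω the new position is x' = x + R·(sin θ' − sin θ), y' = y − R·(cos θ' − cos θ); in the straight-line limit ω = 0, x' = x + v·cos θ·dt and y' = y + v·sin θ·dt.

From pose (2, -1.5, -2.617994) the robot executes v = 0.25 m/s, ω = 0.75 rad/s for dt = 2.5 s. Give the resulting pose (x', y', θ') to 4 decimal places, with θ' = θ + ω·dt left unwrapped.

θ' = -2.6180 + 0.75·2.5 = -0.7430
R = v/ω = 0.25/0.75 = 0.3333
x' = 2 + 0.3333·(sin -0.7430 − sin -2.6180) = 1.9412
y' = -1.5 − 0.3333·(cos -0.7430 − cos -2.6180) = -2.0342

(1.9412, -2.0342, -0.7430)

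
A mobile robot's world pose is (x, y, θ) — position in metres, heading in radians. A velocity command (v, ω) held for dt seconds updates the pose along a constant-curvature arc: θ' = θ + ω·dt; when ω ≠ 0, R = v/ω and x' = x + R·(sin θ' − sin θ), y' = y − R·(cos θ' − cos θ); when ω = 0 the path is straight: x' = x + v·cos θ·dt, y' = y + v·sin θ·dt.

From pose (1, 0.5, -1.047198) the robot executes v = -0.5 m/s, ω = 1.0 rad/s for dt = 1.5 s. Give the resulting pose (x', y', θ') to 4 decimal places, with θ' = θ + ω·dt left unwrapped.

θ' = -1.0472 + 1.0·1.5 = 0.4528
R = v/ω = -0.5/1.0 = -0.5000
x' = 1 + -0.5000·(sin 0.4528 − sin -1.0472) = 0.3482
y' = 0.5 − -0.5000·(cos 0.4528 − cos -1.0472) = 0.6996

(0.3482, 0.6996, 0.4528)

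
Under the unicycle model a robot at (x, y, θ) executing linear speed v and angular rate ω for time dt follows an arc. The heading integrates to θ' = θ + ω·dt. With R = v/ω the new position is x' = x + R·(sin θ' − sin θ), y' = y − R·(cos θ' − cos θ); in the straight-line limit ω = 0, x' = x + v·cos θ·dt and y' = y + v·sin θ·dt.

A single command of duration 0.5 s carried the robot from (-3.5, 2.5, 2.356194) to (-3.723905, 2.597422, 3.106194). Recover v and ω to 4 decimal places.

Δθ = 3.106194 − 2.356194 = 0.750000
ω = Δθ/dt = 0.750000/0.5 = 1.5000
R = Δx/(sin θ' − sin θ) = 0.3333
v = R·ω = 0.3333·1.5000 = 0.5000

v = 0.5000, ω = 1.5000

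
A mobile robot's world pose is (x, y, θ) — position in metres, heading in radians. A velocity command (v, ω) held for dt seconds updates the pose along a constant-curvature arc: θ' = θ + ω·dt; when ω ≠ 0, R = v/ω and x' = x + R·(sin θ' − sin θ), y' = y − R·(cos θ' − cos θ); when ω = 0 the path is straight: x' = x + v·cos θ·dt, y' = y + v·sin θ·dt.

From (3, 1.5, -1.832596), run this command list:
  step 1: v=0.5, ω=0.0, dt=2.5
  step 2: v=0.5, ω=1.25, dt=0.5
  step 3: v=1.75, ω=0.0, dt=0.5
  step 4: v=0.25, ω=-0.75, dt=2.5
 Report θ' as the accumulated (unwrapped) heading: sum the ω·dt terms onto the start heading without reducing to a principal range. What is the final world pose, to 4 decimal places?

step 1: θ'=-1.8326 (straight) → pose (2.6765, 0.2926, -1.8326)
step 2: θ'=-1.2076 (R=0.4000) → pose (2.6889, 0.0470, -1.2076)
step 3: θ'=-1.2076 (straight) → pose (2.9998, -0.7710, -1.2076)
step 4: θ'=-3.0826 (R=-0.3333) → pose (2.7079, -1.2221, -3.0826)

(2.7079, -1.2221, -3.0826)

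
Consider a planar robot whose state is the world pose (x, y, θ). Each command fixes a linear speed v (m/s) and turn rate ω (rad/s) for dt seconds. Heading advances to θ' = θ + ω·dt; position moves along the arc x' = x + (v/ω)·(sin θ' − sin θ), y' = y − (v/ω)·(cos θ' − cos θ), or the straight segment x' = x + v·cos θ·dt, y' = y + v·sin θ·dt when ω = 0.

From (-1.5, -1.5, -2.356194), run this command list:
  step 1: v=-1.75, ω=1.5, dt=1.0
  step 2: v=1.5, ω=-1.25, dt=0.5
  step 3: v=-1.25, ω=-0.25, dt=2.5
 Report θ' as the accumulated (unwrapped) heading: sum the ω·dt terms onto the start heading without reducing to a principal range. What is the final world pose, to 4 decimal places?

(-0.4753, 2.4088, -2.1062)

step 1: θ'=-0.8562 (R=-1.1667) → pose (-1.4437, 0.0895, -0.8562)
step 2: θ'=-1.4812 (R=-1.2000) → pose (-1.1550, -0.5895, -1.4812)
step 3: θ'=-2.1062 (R=5.0000) → pose (-0.4753, 2.4088, -2.1062)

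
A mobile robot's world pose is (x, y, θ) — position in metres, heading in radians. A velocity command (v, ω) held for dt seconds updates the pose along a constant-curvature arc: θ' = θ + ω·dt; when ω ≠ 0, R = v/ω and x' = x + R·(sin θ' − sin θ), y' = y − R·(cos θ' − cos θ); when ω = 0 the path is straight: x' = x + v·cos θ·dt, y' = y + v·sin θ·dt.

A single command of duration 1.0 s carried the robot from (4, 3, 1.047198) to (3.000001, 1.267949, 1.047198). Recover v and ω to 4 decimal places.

Δθ = 1.047198 − 1.047198 = 0.000000
ω = Δθ/dt = 0.000000/1.0 = 0.0000
ω = 0 → v = (Δx·cos θ + Δy·sin θ)/dt = -2.0000

v = -2.0000, ω = 0.0000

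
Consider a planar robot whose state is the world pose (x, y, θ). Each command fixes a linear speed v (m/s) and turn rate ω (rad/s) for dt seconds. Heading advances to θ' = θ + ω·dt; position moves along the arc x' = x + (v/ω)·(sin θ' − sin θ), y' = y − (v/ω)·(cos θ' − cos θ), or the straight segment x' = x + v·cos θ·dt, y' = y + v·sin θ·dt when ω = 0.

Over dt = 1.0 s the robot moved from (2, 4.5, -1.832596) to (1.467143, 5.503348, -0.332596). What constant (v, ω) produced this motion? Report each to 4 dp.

Δθ = -0.332596 − -1.832596 = 1.500000
ω = Δθ/dt = 1.500000/1.0 = 1.5000
R = −Δy/(cos θ' − cos θ) = -0.8333
v = R·ω = -0.8333·1.5000 = -1.2500

v = -1.2500, ω = 1.5000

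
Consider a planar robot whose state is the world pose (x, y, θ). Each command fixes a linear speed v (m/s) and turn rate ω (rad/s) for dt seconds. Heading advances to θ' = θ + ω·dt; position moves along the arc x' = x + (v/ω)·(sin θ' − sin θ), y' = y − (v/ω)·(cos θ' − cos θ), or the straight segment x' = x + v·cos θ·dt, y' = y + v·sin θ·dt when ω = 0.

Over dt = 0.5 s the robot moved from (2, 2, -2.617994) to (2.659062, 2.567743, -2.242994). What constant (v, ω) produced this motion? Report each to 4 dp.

v = -1.7500, ω = 0.7500

Δθ = -2.242994 − -2.617994 = 0.375000
ω = Δθ/dt = 0.375000/0.5 = 0.7500
R = Δx/(sin θ' − sin θ) = -2.3333
v = R·ω = -2.3333·0.7500 = -1.7500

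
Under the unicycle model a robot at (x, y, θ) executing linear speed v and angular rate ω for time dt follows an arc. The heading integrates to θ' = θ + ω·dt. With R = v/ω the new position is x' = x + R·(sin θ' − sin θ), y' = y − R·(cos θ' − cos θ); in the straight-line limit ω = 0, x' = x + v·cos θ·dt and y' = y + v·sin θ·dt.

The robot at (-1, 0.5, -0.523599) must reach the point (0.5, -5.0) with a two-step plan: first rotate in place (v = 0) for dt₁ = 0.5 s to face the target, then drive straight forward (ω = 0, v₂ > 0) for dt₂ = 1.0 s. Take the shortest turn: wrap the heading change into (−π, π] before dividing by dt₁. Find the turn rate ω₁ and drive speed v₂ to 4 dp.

heading to target = atan2(-5−0.5, 0.5−-1) = -1.3045
Δθ = wrap(-1.3045 − -0.5236) = -0.7809; ω₁ = Δθ/dt₁ = -1.5619
distance = √((0.5−-1)² + (-5−0.5)²) = 5.7009; v₂ = distance/dt₂ = 5.7009

ω₁ = -1.5619, v₂ = 5.7009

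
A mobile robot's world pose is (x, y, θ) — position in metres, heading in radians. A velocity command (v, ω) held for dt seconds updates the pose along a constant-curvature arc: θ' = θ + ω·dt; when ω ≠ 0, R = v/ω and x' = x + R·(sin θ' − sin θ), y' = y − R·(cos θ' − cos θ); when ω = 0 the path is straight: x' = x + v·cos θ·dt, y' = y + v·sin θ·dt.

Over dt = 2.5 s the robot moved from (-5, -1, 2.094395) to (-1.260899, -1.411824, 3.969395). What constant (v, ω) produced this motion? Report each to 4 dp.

v = -1.7500, ω = 0.7500

Δθ = 3.969395 − 2.094395 = 1.875000
ω = Δθ/dt = 1.875000/2.5 = 0.7500
R = Δx/(sin θ' − sin θ) = -2.3333
v = R·ω = -2.3333·0.7500 = -1.7500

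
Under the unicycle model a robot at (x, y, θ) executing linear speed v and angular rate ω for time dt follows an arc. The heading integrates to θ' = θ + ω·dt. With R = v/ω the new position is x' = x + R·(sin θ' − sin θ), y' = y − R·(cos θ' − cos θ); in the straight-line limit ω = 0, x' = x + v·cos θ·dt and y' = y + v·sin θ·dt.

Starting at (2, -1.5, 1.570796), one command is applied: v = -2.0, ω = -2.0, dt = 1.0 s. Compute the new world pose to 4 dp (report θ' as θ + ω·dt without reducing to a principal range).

(0.5839, -2.4093, -0.4292)

θ' = 1.5708 + -2.0·1.0 = -0.4292
R = v/ω = -2.0/-2.0 = 1.0000
x' = 2 + 1.0000·(sin -0.4292 − sin 1.5708) = 0.5839
y' = -1.5 − 1.0000·(cos -0.4292 − cos 1.5708) = -2.4093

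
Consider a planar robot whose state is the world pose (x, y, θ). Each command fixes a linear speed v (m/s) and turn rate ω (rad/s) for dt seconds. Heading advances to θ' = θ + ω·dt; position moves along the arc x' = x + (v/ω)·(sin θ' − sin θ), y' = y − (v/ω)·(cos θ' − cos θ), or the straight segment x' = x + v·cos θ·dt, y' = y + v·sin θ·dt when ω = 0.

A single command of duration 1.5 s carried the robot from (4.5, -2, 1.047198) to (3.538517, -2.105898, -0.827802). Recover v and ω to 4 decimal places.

v = -0.7500, ω = -1.2500

Δθ = -0.827802 − 1.047198 = -1.875000
ω = Δθ/dt = -1.875000/1.5 = -1.2500
R = Δx/(sin θ' − sin θ) = 0.6000
v = R·ω = 0.6000·-1.2500 = -0.7500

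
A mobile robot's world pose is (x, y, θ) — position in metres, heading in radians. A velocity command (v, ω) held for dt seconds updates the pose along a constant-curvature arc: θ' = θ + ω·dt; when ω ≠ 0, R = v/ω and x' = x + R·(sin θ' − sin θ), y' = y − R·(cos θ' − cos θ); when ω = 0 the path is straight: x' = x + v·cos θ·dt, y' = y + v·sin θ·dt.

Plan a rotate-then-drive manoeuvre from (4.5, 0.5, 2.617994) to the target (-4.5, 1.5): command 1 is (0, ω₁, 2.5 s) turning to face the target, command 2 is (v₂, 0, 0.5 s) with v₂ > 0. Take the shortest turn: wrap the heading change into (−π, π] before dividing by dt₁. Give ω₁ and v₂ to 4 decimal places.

heading to target = atan2(1.5−0.5, -4.5−4.5) = 3.0309
Δθ = wrap(3.0309 − 2.6180) = 0.4129; ω₁ = Δθ/dt₁ = 0.1652
distance = √((-4.5−4.5)² + (1.5−0.5)²) = 9.0554; v₂ = distance/dt₂ = 18.1108

ω₁ = 0.1652, v₂ = 18.1108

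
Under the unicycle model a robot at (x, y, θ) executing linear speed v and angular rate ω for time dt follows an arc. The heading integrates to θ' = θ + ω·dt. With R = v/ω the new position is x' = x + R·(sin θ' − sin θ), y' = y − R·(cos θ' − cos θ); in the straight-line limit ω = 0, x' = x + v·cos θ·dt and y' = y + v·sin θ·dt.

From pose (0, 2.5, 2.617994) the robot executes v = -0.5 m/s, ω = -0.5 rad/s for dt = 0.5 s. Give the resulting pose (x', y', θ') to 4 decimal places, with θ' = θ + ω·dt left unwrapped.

θ' = 2.6180 + -0.5·0.5 = 2.3680
R = v/ω = -0.5/-0.5 = 1.0000
x' = 0 + 1.0000·(sin 2.3680 − sin 2.6180) = 0.1987
y' = 2.5 − 1.0000·(cos 2.3680 − cos 2.6180) = 2.3494

(0.1987, 2.3494, 2.3680)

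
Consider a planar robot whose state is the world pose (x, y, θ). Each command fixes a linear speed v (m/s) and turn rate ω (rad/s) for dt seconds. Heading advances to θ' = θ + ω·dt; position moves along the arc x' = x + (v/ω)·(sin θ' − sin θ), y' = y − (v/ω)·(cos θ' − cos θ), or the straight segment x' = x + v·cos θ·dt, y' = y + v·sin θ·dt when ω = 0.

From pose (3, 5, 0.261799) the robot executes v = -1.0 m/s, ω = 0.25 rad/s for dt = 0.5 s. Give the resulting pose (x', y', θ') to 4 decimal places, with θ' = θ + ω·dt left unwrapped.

(2.5264, 4.8408, 0.3868)

θ' = 0.2618 + 0.25·0.5 = 0.3868
R = v/ω = -1.0/0.25 = -4.0000
x' = 3 + -4.0000·(sin 0.3868 − sin 0.2618) = 2.5264
y' = 5 − -4.0000·(cos 0.3868 − cos 0.2618) = 4.8408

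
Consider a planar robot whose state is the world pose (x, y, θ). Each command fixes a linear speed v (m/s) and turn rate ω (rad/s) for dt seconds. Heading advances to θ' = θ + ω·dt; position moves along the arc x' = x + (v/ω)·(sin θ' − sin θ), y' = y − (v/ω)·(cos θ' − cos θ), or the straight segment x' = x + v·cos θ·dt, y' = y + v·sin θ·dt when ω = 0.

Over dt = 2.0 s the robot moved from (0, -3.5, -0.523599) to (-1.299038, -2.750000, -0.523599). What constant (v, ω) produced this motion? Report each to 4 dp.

Δθ = -0.523599 − -0.523599 = 0.000000
ω = Δθ/dt = 0.000000/2.0 = 0.0000
ω = 0 → v = (Δx·cos θ + Δy·sin θ)/dt = -0.7500

v = -0.7500, ω = 0.0000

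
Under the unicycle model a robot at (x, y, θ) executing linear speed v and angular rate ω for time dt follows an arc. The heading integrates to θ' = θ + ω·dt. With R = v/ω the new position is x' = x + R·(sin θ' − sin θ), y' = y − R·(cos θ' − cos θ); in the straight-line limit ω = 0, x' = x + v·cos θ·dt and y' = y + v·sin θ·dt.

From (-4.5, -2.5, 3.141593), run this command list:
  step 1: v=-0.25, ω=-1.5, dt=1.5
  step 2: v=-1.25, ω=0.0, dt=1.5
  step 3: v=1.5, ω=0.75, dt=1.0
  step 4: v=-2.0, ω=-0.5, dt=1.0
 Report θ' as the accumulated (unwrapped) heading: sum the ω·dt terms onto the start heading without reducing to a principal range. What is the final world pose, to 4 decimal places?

(-5.4621, -4.7800, 1.1416)

step 1: θ'=0.8916 (R=0.1667) → pose (-4.3703, -2.7714, 0.8916)
step 2: θ'=0.8916 (straight) → pose (-5.5481, -4.2302, 0.8916)
step 3: θ'=1.6416 (R=2.0000) → pose (-5.1093, -2.8324, 1.6416)
step 4: θ'=1.1416 (R=4.0000) → pose (-5.4621, -4.7800, 1.1416)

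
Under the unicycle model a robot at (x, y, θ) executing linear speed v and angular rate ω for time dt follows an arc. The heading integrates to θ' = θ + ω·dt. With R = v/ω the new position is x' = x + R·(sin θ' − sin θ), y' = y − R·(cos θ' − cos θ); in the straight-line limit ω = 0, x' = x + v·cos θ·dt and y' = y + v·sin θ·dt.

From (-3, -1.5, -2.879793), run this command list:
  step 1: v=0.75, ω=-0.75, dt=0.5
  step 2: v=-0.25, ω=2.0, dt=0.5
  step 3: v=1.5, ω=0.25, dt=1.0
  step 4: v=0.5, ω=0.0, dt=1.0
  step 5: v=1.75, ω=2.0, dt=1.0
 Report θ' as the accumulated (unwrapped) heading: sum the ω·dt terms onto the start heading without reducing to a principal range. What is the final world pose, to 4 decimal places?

(-3.4748, -4.4474, -0.0048)

step 1: θ'=-3.2548 (R=-1.0000) → pose (-3.3718, -1.5277, -3.2548)
step 2: θ'=-2.2548 (R=-0.1250) → pose (-3.2608, -1.4825, -2.2548)
step 3: θ'=-2.0048 (R=6.0000) → pose (-4.0542, -2.7508, -2.0048)
step 4: θ'=-2.0048 (straight) → pose (-4.2645, -3.2045, -2.0048)
step 5: θ'=-0.0048 (R=0.8750) → pose (-3.4748, -4.4474, -0.0048)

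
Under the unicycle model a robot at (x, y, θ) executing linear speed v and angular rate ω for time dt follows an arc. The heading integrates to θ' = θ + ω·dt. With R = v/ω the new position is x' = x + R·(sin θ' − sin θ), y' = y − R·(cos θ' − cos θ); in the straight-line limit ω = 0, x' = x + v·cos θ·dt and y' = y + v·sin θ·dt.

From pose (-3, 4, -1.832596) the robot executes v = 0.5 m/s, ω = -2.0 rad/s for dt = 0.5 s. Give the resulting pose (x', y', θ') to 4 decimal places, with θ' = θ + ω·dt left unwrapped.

(-3.1655, 3.8265, -2.8326)

θ' = -1.8326 + -2.0·0.5 = -2.8326
R = v/ω = 0.5/-2.0 = -0.2500
x' = -3 + -0.2500·(sin -2.8326 − sin -1.8326) = -3.1655
y' = 4 − -0.2500·(cos -2.8326 − cos -1.8326) = 3.8265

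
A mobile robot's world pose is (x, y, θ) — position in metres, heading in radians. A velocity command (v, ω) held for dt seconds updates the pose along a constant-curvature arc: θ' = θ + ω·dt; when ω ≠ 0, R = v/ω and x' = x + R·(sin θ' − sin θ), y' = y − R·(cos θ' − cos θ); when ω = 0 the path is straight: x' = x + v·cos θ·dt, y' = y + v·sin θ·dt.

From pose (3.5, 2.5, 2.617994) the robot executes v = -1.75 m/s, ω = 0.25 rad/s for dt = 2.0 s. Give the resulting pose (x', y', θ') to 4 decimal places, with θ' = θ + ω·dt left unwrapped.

θ' = 2.6180 + 0.25·2.0 = 3.1180
R = v/ω = -1.75/0.25 = -7.0000
x' = 3.5 + -7.0000·(sin 3.1180 − sin 2.6180) = 6.8348
y' = 2.5 − -7.0000·(cos 3.1180 − cos 2.6180) = 1.5641

(6.8348, 1.5641, 3.1180)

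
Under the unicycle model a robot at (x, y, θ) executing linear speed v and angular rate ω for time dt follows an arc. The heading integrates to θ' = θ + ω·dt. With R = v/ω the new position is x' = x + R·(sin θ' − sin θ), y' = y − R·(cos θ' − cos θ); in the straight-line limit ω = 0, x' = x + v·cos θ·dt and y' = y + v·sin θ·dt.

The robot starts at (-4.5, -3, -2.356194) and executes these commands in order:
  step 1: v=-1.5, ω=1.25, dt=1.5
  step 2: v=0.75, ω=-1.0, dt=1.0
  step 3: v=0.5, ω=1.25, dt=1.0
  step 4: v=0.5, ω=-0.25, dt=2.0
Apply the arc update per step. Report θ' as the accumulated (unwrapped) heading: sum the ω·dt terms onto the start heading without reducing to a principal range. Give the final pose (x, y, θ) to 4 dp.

step 1: θ'=-0.4812 (R=-1.2000) → pose (-4.7931, -1.0877, -0.4812)
step 2: θ'=-1.4812 (R=-0.7500) → pose (-4.3933, -1.6855, -1.4812)
step 3: θ'=-0.2312 (R=0.4000) → pose (-4.0865, -2.0390, -0.2312)
step 4: θ'=-0.7312 (R=-2.0000) → pose (-3.2093, -2.4971, -0.7312)

(-3.2093, -2.4971, -0.7312)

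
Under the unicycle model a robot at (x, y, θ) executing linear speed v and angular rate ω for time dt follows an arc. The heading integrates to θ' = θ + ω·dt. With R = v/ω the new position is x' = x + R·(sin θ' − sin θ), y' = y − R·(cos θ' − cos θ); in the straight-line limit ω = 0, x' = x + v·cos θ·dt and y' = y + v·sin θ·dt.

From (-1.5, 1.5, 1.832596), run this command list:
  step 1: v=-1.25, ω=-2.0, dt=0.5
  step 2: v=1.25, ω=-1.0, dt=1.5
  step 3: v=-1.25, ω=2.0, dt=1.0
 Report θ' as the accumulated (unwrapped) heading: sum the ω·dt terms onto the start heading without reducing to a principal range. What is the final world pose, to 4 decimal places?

step 1: θ'=0.8326 (R=0.6250) → pose (-1.6414, 0.9176, 0.8326)
step 2: θ'=-0.6674 (R=-1.2500) → pose (0.0569, 1.0582, -0.6674)
step 3: θ'=1.3326 (R=-0.6250) → pose (-0.9373, 0.7148, 1.3326)

(-0.9373, 0.7148, 1.3326)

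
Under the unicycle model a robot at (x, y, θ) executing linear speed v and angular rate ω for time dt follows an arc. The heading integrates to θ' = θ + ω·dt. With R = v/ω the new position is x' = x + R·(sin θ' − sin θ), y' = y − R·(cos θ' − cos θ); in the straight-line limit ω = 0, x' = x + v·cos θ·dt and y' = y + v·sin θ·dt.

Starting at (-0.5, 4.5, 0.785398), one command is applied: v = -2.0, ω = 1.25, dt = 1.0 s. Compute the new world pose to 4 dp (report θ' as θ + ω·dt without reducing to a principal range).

θ' = 0.7854 + 1.25·1.0 = 2.0354
R = v/ω = -2.0/1.25 = -1.6000
x' = -0.5 + -1.6000·(sin 2.0354 − sin 0.7854) = -0.7990
y' = 4.5 − -1.6000·(cos 2.0354 − cos 0.7854) = 2.6517

(-0.7990, 2.6517, 2.0354)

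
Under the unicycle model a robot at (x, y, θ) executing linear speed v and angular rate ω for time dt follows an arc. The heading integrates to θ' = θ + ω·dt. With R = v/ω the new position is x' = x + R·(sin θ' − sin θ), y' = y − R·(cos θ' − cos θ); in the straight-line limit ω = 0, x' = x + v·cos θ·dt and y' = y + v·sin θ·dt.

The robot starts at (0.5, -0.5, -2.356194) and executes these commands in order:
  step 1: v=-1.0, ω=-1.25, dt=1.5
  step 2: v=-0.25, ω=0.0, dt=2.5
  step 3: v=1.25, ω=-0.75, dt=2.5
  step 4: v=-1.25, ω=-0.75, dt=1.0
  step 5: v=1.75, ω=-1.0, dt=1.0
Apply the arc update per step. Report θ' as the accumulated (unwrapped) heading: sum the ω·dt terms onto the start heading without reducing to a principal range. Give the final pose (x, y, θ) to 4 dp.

step 1: θ'=-4.2312 (R=0.8000) → pose (1.7748, -0.6954, -4.2312)
step 2: θ'=-4.2312 (straight) → pose (2.0641, -1.2494, -4.2312)
step 3: θ'=-6.1062 (R=-1.6667) → pose (3.2481, 1.1626, -6.1062)
step 4: θ'=-6.8562 (R=1.6667) → pose (2.0510, 1.4028, -6.8562)
step 5: θ'=-7.8562 (R=-1.7500) → pose (2.8522, -0.0716, -7.8562)

(2.8522, -0.0716, -7.8562)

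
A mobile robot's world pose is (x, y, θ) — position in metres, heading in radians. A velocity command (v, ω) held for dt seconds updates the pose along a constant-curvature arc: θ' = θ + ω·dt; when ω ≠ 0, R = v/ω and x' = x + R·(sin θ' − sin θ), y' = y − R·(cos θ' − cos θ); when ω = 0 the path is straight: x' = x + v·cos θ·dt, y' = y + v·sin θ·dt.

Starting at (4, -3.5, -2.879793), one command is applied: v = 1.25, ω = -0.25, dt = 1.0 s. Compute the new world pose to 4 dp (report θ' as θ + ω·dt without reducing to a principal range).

θ' = -2.8798 + -0.25·1.0 = -3.1298
R = v/ω = 1.25/-0.25 = -5.0000
x' = 4 + -5.0000·(sin -3.1298 − sin -2.8798) = 2.7649
y' = -3.5 − -5.0000·(cos -3.1298 − cos -2.8798) = -3.6700

(2.7649, -3.6700, -3.1298)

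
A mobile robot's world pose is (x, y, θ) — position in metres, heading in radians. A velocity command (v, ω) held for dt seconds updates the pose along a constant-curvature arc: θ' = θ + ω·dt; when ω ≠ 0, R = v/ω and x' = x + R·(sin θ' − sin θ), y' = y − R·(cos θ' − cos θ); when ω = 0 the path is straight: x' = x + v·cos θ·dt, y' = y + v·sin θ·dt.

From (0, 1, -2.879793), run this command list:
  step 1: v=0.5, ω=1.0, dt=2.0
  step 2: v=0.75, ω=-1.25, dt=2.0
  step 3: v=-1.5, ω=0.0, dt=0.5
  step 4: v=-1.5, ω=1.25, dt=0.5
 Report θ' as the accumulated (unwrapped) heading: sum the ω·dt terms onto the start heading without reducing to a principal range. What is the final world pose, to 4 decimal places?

(0.6048, -0.8893, -2.7548)

step 1: θ'=-0.8798 (R=0.5000) → pose (-0.2559, 0.1984, -0.8798)
step 2: θ'=-3.3798 (R=-0.6000) → pose (-0.8598, -0.7671, -3.3798)
step 3: θ'=-3.3798 (straight) → pose (-0.1310, -0.9440, -3.3798)
step 4: θ'=-2.7548 (R=-1.2000) → pose (0.6048, -0.8893, -2.7548)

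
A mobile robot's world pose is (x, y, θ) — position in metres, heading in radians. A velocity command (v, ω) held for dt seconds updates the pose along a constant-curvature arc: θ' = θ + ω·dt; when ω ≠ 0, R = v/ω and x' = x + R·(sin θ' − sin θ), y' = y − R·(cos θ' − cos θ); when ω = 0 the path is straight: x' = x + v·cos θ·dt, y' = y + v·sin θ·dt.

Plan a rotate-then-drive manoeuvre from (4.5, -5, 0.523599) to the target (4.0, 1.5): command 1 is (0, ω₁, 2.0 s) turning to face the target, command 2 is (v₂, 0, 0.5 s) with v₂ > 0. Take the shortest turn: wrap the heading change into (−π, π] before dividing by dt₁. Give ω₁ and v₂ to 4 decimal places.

heading to target = atan2(1.5−-5, 4−4.5) = 1.6476
Δθ = wrap(1.6476 − 0.5236) = 1.1240; ω₁ = Δθ/dt₁ = 0.5620
distance = √((4−4.5)² + (1.5−-5)²) = 6.5192; v₂ = distance/dt₂ = 13.0384

ω₁ = 0.5620, v₂ = 13.0384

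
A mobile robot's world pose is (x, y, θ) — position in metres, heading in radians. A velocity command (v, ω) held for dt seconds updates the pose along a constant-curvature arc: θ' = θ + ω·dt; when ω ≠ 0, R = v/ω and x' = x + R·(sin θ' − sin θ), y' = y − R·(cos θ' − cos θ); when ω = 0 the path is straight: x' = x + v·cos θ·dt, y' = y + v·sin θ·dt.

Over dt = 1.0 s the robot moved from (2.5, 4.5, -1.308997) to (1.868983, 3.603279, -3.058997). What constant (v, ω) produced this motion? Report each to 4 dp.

Δθ = -3.058997 − -1.308997 = -1.750000
ω = Δθ/dt = -1.750000/1.0 = -1.7500
R = −Δy/(cos θ' − cos θ) = -0.7143
v = R·ω = -0.7143·-1.7500 = 1.2500

v = 1.2500, ω = -1.7500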